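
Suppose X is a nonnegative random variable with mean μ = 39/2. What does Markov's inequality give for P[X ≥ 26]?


μ = E[X] = 39/2, a = 26.
Markov: P[X ≥ 26] ≤ μ/a = (39/2)/26 = 3/4.
Numerically: ≈ 0.750000.
(Since a = 26 > μ = 19.500000, the bound 3/4 is < 1 and informative.)

P[X ≥ 26] ≤ 3/4 ≈ 0.750000.


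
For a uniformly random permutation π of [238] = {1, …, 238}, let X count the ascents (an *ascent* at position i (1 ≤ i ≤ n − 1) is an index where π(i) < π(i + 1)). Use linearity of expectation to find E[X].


Write X = Σ X_I over i = 1, …, 237, with X_I the indicator of one ascent.
There are 237 indicators.
For each fixed i, the pair (π(i), π(i+1)) is a uniformly random ordered pair of distinct values from {1, …, 238}; by symmetry P[π(i) < π(i+1)] = 1/2.
By linearity: E[X] = 237 · (1/2) = (238 − 1) · (1/2) = 237/2 ≈ 118.500000.

E[X] = 237/2 = 118.500000.


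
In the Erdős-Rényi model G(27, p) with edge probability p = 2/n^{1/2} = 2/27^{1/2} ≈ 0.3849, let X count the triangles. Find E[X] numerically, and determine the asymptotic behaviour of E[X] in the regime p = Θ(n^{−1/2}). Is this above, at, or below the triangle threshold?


Number of potential triangles: C(27, 3) = 2925.
Each occurs with probability p³ ≈ (0.3849)³ ≈ 5.7022249e-02.
By linearity: E[X] = C(27, 3)·p³ ≈ 2925 · 5.7022249e-02 ≈ 166.79008.
Since α = 1/2 < 1, p = c/n^{1/2} ≫ 1/n is above the triangle threshold p ~ 1/n. Asymptotically E[X] ~ (c³/6)·n^{3(1−α)} = (2³/6)·n^{1.5} → ∞; triangles are abundant w.h.p.

E[X] ≈ 166.79008; in regime p = Θ(1/n^{1/2}) E[X] diverges (above the triangle threshold p ~ 1/n).


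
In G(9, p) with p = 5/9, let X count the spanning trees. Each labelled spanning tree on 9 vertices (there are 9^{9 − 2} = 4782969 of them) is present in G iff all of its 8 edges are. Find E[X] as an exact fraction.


K_9 has 9^{9 − 2} = 4782969 labelled spanning trees.
For each such spanning tree H, let X_H = 1 if all 8 edges of H are present in G. Then P[X_H = 1] = p^{8} = (5/9)^{8} = 390625/43046721.
By linearity of expectation: E[X] = Σ_H E[X_H] = 4782969 · p^{8} = 4782969 · 390625/43046721 = 390625/9.
Numerically: E[X] ≈ 4.34e+04.

E[X] = 4782969 · (5/9)^{8} = 390625/9 ≈ 4.34e+04.


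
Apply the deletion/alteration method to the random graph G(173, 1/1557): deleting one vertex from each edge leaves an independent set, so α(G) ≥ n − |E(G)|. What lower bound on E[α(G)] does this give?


E[|E(G)|] = C(173, 2)·p = 14878 · (1/1557) = 86/9.
E[α(G)] ≥ n − E[|E(G)|] = 173 − 86/9 = 1471/9.
Numerically: ≈ 163.444444.
(This is only a lower bound; the true E[α(G)] may be larger.)

E[α(G)] ≥ 1471/9 ≈ 163.444444.


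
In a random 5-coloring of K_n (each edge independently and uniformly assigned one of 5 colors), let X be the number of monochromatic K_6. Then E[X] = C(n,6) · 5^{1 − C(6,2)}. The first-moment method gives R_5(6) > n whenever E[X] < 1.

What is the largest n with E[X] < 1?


We need C(n, 6) · 5^{1 − 15} < 1, i.e. C(n, 6) < 5^{15 − 1} = 6103515625.
Check values of n near the boundary:
  n = 125: C(125, 6) = 4690625500; 4690625500 < 6103515625? YES
  n = 126: C(126, 6) = 4925156775; 4925156775 < 6103515625? YES
  n = 127: C(127, 6) = 5169379425; 5169379425 < 6103515625? YES
  n = 128: C(128, 6) = 5423611200; 5423611200 < 6103515625? YES
  n = 129: C(129, 6) = 5688177600; 5688177600 < 6103515625? YES
  n = 130: C(130, 6) = 5963412000; 5963412000 < 6103515625? YES
  n = 131: C(131, 6) = 6249655776; 6249655776 < 6103515625? NO
  n = 132: C(132, 6) = 6547258432; 6547258432 < 6103515625? NO
The largest n with C(n, 6) < 6103515625 is n = 130 (where E[X] = 47707296/48828125 ≈ 0.977). Hence R_5(6) > 130, i.e. R_5(6) ≥ 131.

Largest n = 130; hence R_5(6) > 130.


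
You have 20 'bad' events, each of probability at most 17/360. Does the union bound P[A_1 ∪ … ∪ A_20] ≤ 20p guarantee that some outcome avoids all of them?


Union bound: P[∪_{i=1}^{20} A_i] ≤ Σ_i P[A_i] ≤ 20·p = 20·(17/360) = 17/18.
Numerically: 17/18 ≈ 0.944.
Is 17/18 < 1? YES.
Since P[∪ A_i] ≤ 17/18 < 1, the complement has P[∩ A_i^c] ≥ 1 − 17/18 = 1/18 > 0, so some outcome avoids every A_i.

20·p = 17/18 ≈ 0.944; existence CERTIFIED by the union bound.


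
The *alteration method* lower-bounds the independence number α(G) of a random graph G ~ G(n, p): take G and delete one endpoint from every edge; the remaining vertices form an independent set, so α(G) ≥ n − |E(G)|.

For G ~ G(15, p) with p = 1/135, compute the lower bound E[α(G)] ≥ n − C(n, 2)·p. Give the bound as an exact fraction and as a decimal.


E[|E(G)|] = C(15, 2)·p = 105 · (1/135) = 7/9.
E[α(G)] ≥ n − E[|E(G)|] = 15 − 7/9 = 128/9.
Numerically: ≈ 14.222.
(This is only a lower bound; the true E[α(G)] may be larger.)

E[α(G)] ≥ 128/9 ≈ 14.222.


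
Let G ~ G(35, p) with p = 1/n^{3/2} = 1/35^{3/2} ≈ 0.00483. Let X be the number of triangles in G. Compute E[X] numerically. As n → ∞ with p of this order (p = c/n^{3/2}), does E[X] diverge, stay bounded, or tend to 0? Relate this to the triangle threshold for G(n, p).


Number of potential triangles: C(35, 3) = 6545.
Each occurs with probability p³ ≈ (0.00483)³ ≈ 1.12640e-07.
By linearity: E[X] = C(35, 3)·p³ ≈ 6545 · 1.12640e-07 ≈ 0.001.
Since α = 3/2 > 1, p = c/n^{3/2} = o(1/n) is below the triangle threshold p ~ 1/n. Asymptotically E[X] ~ (c³/6)·n^{3(1−α)} = (1³/6)·n^{-1.5} → 0, so by Markov's inequality G has no triangles w.h.p.

E[X] ≈ 0.001; in regime p = Θ(1/n^{3/2}) E[X] tends to 0 (below the triangle threshold p ~ 1/n).


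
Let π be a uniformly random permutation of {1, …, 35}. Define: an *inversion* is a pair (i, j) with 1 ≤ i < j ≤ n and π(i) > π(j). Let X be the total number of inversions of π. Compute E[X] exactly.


Write X = Σ X_I over the C(35, 2) = 595 pairs i < j, with X_I the indicator of one inversion.
There are 595 indicators.
For each fixed pair i < j, the values π(i) and π(j) are two distinct elements of {1, …, 35} in uniformly random order; by symmetry P[π(i) > π(j)] = 1/2.
By linearity: E[X] = 595 · (1/2) = C(35, 2) · (1/2) = 595/2 = 595/2 ≈ 297.500000.

E[X] = 595/2 = 297.500000.


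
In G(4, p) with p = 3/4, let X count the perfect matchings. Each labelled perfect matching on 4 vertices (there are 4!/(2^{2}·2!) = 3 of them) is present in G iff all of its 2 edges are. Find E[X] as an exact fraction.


K_4 has 4!/(2^{2}·2!) = 3 labelled perfect matchings.
For each such perfect matching H, let X_H = 1 if all 2 edges of H are present in G. Then P[X_H = 1] = p^{2} = (3/4)^{2} = 9/16.
By linearity: E[X] = Σ_H E[X_H] = 3 · p^{2} = 3 · 9/16 = 27/16.
Numerically: E[X] ≈ 1.6875.

E[X] = 3 · (3/4)^{2} = 27/16 ≈ 1.6875.


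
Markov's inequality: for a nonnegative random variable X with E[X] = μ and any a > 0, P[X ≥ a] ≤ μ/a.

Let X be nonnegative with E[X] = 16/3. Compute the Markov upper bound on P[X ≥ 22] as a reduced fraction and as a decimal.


μ = E[X] = 16/3, a = 22.
Markov: P[X ≥ 22] ≤ μ/a = (16/3)/22 = 8/33.
Numerically: ≈ 0.2424.
(Since a = 22 > μ = 5.3333, the bound 8/33 is < 1 and informative.)

P[X ≥ 22] ≤ 8/33 ≈ 0.2424.


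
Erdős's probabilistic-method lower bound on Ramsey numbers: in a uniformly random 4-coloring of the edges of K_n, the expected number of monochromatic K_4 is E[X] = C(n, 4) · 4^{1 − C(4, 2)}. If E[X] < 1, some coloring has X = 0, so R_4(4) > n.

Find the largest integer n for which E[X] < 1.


We need C(n, 4) · 4^{1 − 6} < 1, i.e. C(n, 4) < 4^{6 − 1} = 1024.
Check values of n near the boundary:
  n = 9: C(9, 4) = 126; 126 < 1024? YES
  n = 10: C(10, 4) = 210; 210 < 1024? YES
  n = 11: C(11, 4) = 330; 330 < 1024? YES
  n = 12: C(12, 4) = 495; 495 < 1024? YES
  n = 13: C(13, 4) = 715; 715 < 1024? YES
  n = 14: C(14, 4) = 1001; 1001 < 1024? YES
  n = 15: C(15, 4) = 1365; 1365 < 1024? NO
The largest n with C(n, 4) < 1024 is n = 14 (where E[X] = 1001/1024 ≈ 0.977539). Hence R_4(4) > 14, i.e. R_4(4) ≥ 15.

Largest n = 14; hence R_4(4) > 14.


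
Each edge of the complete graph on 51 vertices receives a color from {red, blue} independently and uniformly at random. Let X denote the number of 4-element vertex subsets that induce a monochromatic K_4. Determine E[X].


Let X = Σ_S X_S over the C(51, 4) = 249900 subsets S of size 4, where X_S = 1 if the K_4 on S is monochromatic.
For a fixed S, the K_4 on S has C(4, 2) = 6 edges. P[all 6 edges red] = (1/2)^6, and likewise for blue, so P[monochromatic] = 2·(1/2)^6 = 2^{1 − 6} = 1/32.
By linearity of expectation: E[X] = C(51, 4) · 2^{1 − 6} = 249900 · 1/32 = 62475/8.
Numerically: E[X] ≈ 7809.375.

E[X] = C(51,4)·2^(1−C(4,2)) = 62475/8 ≈ 7809.375.


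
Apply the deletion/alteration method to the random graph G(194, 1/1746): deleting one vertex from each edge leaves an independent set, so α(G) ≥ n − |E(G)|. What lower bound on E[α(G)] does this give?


E[|E(G)|] = C(194, 2)·p = 18721 · (1/1746) = 193/18.
E[α(G)] ≥ n − E[|E(G)|] = 194 − 193/18 = 3299/18.
Numerically: ≈ 183.2778.
(This is only a lower bound; the true E[α(G)] may be larger.)

E[α(G)] ≥ 3299/18 ≈ 183.2778.


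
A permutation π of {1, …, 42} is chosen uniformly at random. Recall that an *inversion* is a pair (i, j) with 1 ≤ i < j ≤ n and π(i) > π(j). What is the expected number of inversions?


Write X = Σ X_I over the C(42, 2) = 861 pairs i < j, with X_I the indicator of one inversion.
There are 861 indicators.
For each fixed pair i < j, the values π(i) and π(j) are two distinct elements of {1, …, 42} in uniformly random order; by symmetry P[π(i) > π(j)] = 1/2.
By linearity: E[X] = 861 · (1/2) = C(42, 2) · (1/2) = 861/2 = 861/2 ≈ 430.500.

E[X] = 861/2 = 430.500.


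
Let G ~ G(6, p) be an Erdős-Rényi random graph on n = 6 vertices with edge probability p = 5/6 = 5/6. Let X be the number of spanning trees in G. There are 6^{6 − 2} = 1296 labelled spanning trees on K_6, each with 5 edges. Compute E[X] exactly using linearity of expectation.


K_6 has 6^{6 − 2} = 1296 labelled spanning trees.
For each such spanning tree H, let X_H = 1 if all 5 edges of H are present in G. Then P[X_H = 1] = p^{5} = (5/6)^{5} = 3125/7776.
By linearity: E[X] = Σ_H E[X_H] = 1296 · p^{5} = 1296 · 3125/7776 = 3125/6.
Numerically: E[X] ≈ 520.83.

E[X] = 1296 · (5/6)^{5} = 3125/6 ≈ 520.83.


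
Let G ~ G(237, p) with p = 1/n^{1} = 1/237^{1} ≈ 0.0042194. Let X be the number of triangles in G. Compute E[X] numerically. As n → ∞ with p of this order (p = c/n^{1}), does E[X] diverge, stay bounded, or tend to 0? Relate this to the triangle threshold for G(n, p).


Number of potential triangles: C(237, 3) = 2190670.
Each occurs with probability p³ ≈ (0.0042194)³ ≈ 7.5119893e-08.
By linearity: E[X] = C(237, 3)·p³ ≈ 2190670 · 7.5119893e-08 ≈ 0.16456.
Here α = 1, so p = 1/n is exactly at the triangle threshold p ~ 1/n. Asymptotically E[X] → c³/6 = 1³/6 = 1/6 ≈ 0.16667, a bounded constant. In this regime the triangle count is asymptotically Poisson(c³/6).

E[X] ≈ 0.16456; in regime p = Θ(1/n^{1}) E[X] stays bounded (at the triangle threshold p ~ 1/n).


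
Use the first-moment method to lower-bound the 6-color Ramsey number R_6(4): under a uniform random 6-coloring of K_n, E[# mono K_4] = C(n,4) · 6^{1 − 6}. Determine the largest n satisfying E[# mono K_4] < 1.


We need C(n, 4) · 6^{1 − 6} < 1, i.e. C(n, 4) < 6^{6 − 1} = 7776.
Check values of n near the boundary:
  n = 19: C(19, 4) = 3876; 3876 < 7776? YES
  n = 20: C(20, 4) = 4845; 4845 < 7776? YES
  n = 21: C(21, 4) = 5985; 5985 < 7776? YES
  n = 22: C(22, 4) = 7315; 7315 < 7776? YES
  n = 23: C(23, 4) = 8855; 8855 < 7776? NO
  n = 24: C(24, 4) = 10626; 10626 < 7776? NO
  n = 25: C(25, 4) = 12650; 12650 < 7776? NO
The largest n with C(n, 4) < 7776 is n = 22 (where E[X] = 7315/7776 ≈ 0.94072). Hence R_6(4) > 22, i.e. R_6(4) ≥ 23.

Largest n = 22; hence R_6(4) > 22.


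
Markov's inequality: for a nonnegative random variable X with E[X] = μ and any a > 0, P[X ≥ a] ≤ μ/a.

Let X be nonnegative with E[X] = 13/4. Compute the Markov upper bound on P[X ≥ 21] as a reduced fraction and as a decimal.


μ = E[X] = 13/4, a = 21.
Markov: P[X ≥ 21] ≤ μ/a = (13/4)/21 = 13/84.
Numerically: ≈ 0.154762.
(Since a = 21 > μ = 3.250000, the bound 13/84 is < 1 and informative.)

P[X ≥ 21] ≤ 13/84 ≈ 0.154762.


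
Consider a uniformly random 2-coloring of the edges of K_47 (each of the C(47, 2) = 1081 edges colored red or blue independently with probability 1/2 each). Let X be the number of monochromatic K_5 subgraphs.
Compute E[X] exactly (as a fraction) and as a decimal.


Let X = Σ_S X_S over the C(47, 5) = 1533939 subsets S of size 5, where X_S = 1 if the K_5 on S is monochromatic.
For a fixed S, the K_5 on S has C(5, 2) = 10 edges. P[all 10 edges red] = (1/2)^10, and likewise for blue, so P[monochromatic] = 2·(1/2)^10 = 2^{1 − 10} = 1/512.
By linearity: E[X] = C(47, 5) · 2^{1 − 10} = 1533939 · 1/512 = 1533939/512.
Numerically: E[X] ≈ 2995.9746.

E[X] = C(47,5)·2^(1−C(5,2)) = 1533939/512 ≈ 2995.9746.


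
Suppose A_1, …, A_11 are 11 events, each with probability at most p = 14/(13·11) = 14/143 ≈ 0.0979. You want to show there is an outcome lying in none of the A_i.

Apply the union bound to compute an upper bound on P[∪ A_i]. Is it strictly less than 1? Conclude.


Union bound: P[∪_{i=1}^{11} A_i] ≤ Σ_i P[A_i] ≤ 11·p = 11·(14/143) = 14/13.
Numerically: 14/13 ≈ 1.0769.
Is 14/13 < 1? NO.
Since the bound 14/13 is ≥ 1, the union bound is uninformative here; it does NOT by itself certify existence.

11·p = 14/13 ≈ 1.0769; existence NOT certified by the union bound.


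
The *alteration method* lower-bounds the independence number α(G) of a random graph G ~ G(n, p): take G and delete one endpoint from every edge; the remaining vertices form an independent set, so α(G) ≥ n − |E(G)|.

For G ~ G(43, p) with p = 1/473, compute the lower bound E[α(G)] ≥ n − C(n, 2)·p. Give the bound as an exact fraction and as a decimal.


E[|E(G)|] = C(43, 2)·p = 903 · (1/473) = 21/11.
E[α(G)] ≥ n − E[|E(G)|] = 43 − 21/11 = 452/11.
Numerically: ≈ 41.0909.
(This is only a lower bound; the true E[α(G)] may be larger.)

E[α(G)] ≥ 452/11 ≈ 41.0909.


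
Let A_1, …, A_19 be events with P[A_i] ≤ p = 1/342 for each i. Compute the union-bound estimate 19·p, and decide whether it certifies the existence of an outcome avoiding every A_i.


Union bound: P[∪_{i=1}^{19} A_i] ≤ Σ_i P[A_i] ≤ 19·p = 19·(1/342) = 1/18.
Numerically: 1/18 ≈ 0.0555556.
Is 1/18 < 1? YES.
Since P[∪ A_i] ≤ 1/18 < 1, the complement has P[∩ A_i^c] ≥ 1 − 1/18 = 17/18 > 0, so some outcome avoids every A_i.

19·p = 1/18 ≈ 0.0555556; existence CERTIFIED by the union bound.


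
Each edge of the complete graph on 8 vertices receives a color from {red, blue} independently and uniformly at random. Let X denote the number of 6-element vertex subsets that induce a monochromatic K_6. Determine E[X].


Let X = Σ_S X_S over the C(8, 6) = 28 subsets S of size 6, where X_S = 1 if the K_6 on S is monochromatic.
For a fixed S, the K_6 on S has C(6, 2) = 15 edges. P[all 15 edges red] = (1/2)^15, and likewise for blue, so P[monochromatic] = 2·(1/2)^15 = 2^{1 − 15} = 1/16384.
By linearity: E[X] = C(8, 6) · 2^{1 − 15} = 28 · 1/16384 = 7/4096.
Numerically: E[X] ≈ 0.002.

E[X] = C(8,6)·2^(1−C(6,2)) = 7/4096 ≈ 0.002.


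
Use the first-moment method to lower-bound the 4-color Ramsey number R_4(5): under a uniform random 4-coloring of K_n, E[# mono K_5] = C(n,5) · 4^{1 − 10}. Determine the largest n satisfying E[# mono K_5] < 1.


We need C(n, 5) · 4^{1 − 10} < 1, i.e. C(n, 5) < 4^{10 − 1} = 262144.
Check values of n near the boundary:
  n = 32: C(32, 5) = 201376; 201376 < 262144? YES
  n = 33: C(33, 5) = 237336; 237336 < 262144? YES
  n = 34: C(34, 5) = 278256; 278256 < 262144? NO
  n = 35: C(35, 5) = 324632; 324632 < 262144? NO
  n = 36: C(36, 5) = 376992; 376992 < 262144? NO
The largest n with C(n, 5) < 262144 is n = 33 (where E[X] = 29667/32768 ≈ 0.9053650). Hence R_4(5) > 33, i.e. R_4(5) ≥ 34.

Largest n = 33; hence R_4(5) > 33.


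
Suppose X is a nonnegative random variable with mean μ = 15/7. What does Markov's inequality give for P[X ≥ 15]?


μ = E[X] = 15/7, a = 15.
Markov: P[X ≥ 15] ≤ μ/a = (15/7)/15 = 1/7.
Numerically: ≈ 0.142857.
(Since a = 15 > μ = 2.142857, the bound 1/7 is < 1 and informative.)

P[X ≥ 15] ≤ 1/7 ≈ 0.142857.


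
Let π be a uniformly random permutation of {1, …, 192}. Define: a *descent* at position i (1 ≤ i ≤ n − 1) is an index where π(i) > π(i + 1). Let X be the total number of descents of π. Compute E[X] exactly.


Write X = Σ X_I over i = 1, …, 191, with X_I the indicator of one descent.
There are 191 indicators.
For each fixed i, the pair (π(i), π(i+1)) is a uniformly random ordered pair of distinct values from {1, …, 192}; by symmetry P[π(i) > π(i+1)] = 1/2.
By linearity: E[X] = 191 · (1/2) = (192 − 1) · (1/2) = 191/2 ≈ 95.500000.

E[X] = 191/2 = 95.500000.


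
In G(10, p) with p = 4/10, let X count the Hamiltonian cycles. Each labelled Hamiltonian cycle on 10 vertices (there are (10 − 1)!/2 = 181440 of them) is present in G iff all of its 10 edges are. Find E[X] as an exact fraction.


K_10 has (10 − 1)!/2 = 181440 labelled Hamiltonian cycles.
For each such Hamiltonian cycle H, let X_H = 1 if all 10 edges of H are present in G. Then P[X_H = 1] = p^{10} = (2/5)^{10} = 1024/9765625.
By linearity: E[X] = Σ_H E[X_H] = 181440 · p^{10} = 181440 · 1024/9765625 = 37158912/1953125.
Numerically: E[X] ≈ 19.

E[X] = 181440 · (2/5)^{10} = 37158912/1953125 ≈ 19.


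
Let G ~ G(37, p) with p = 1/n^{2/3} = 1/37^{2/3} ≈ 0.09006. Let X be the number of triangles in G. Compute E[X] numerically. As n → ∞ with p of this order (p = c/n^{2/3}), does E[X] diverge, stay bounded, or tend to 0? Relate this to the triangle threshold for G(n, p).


Number of potential triangles: C(37, 3) = 7770.
Each occurs with probability p³ ≈ (0.09006)³ ≈ 7.304602e-04.
By linearity: E[X] = C(37, 3)·p³ ≈ 7770 · 7.304602e-04 ≈ 5.6757.
Since α = 2/3 < 1, p = c/n^{2/3} ≫ 1/n is above the triangle threshold p ~ 1/n. Asymptotically E[X] ~ (c³/6)·n^{3(1−α)} = (1³/6)·n^{1} → ∞; triangles are abundant w.h.p.

E[X] ≈ 5.6757; in regime p = Θ(1/n^{2/3}) E[X] diverges (above the triangle threshold p ~ 1/n).


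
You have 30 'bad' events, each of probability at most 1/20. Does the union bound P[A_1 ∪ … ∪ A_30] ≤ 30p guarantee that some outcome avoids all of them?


Union bound: P[∪_{i=1}^{30} A_i] ≤ Σ_i P[A_i] ≤ 30·p = 30·(1/20) = 3/2.
Numerically: 3/2 ≈ 1.5000000.
Is 3/2 < 1? NO.
Since the bound 3/2 is ≥ 1, the union bound is uninformative here; it does NOT by itself certify existence.

30·p = 3/2 ≈ 1.5000000; existence NOT certified by the union bound.


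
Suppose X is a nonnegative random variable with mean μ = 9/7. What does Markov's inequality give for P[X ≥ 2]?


μ = E[X] = 9/7, a = 2.
Markov: P[X ≥ 2] ≤ μ/a = (9/7)/2 = 9/14.
Numerically: ≈ 0.643.
(Since a = 2 > μ = 1.286, the bound 9/14 is < 1 and informative.)

P[X ≥ 2] ≤ 9/14 ≈ 0.643.


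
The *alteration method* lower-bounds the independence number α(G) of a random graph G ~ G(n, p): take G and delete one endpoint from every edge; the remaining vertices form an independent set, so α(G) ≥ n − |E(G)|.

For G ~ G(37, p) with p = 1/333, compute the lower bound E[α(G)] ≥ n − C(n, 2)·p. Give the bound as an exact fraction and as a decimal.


E[|E(G)|] = C(37, 2)·p = 666 · (1/333) = 2.
E[α(G)] ≥ n − E[|E(G)|] = 37 − 2 = 35.
Numerically: ≈ 35.0000.
(This is only a lower bound; the true E[α(G)] may be larger.)

E[α(G)] ≥ 35 ≈ 35.0000.


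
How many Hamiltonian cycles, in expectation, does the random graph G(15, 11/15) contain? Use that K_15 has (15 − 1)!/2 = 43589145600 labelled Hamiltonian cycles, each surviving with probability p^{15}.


K_15 has (15 − 1)!/2 = 43589145600 labelled Hamiltonian cycles.
For each such Hamiltonian cycle H, let X_H = 1 if all 15 edges of H are present in G. Then P[X_H = 1] = p^{15} = (11/15)^{15} = 4177248169415651/437893890380859375.
Summing the indicators: E[X] = Σ_H E[X_H] = 43589145600 · p^{15} = 43589145600 · 4177248169415651/437893890380859375 = 29972457393249757754368/72081298828125.
Numerically: E[X] ≈ 4.16e+08.

E[X] = 43589145600 · (11/15)^{15} = 29972457393249757754368/72081298828125 ≈ 4.16e+08.


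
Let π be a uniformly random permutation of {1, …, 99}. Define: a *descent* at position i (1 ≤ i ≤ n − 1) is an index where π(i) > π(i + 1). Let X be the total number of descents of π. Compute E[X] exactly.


Write X = Σ X_I over i = 1, …, 98, with X_I the indicator of one descent.
There are 98 indicators.
For each fixed i, the pair (π(i), π(i+1)) is a uniformly random ordered pair of distinct values from {1, …, 99}; by symmetry P[π(i) > π(i+1)] = 1/2.
By linearity: E[X] = 98 · (1/2) = (99 − 1) · (1/2) = 49 ≈ 49.000000.

E[X] = 49 = 49.000000.


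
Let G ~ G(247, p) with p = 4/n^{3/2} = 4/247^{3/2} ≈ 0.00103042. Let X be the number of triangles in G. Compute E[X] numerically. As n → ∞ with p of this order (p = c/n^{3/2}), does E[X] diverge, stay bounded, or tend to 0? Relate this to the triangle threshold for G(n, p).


Number of potential triangles: C(247, 3) = 2481115.
Each occurs with probability p³ ≈ (0.00103042)³ ≈ 1.09406641e-09.
By linearity: E[X] = C(247, 3)·p³ ≈ 2481115 · 1.09406641e-09 ≈ 0.002715.
Since α = 3/2 > 1, p = c/n^{3/2} = o(1/n) is below the triangle threshold p ~ 1/n. Asymptotically E[X] ~ (c³/6)·n^{3(1−α)} = (4³/6)·n^{-1.5} → 0, so by Markov's inequality G has no triangles w.h.p.

E[X] ≈ 0.002715; in regime p = Θ(1/n^{3/2}) E[X] tends to 0 (below the triangle threshold p ~ 1/n).


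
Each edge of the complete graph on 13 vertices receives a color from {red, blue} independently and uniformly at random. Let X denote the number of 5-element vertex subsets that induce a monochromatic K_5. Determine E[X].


Let X = Σ_S X_S over the C(13, 5) = 1287 subsets S of size 5, where X_S = 1 if the K_5 on S is monochromatic.
For a fixed S, the K_5 on S has C(5, 2) = 10 edges. P[all 10 edges red] = (1/2)^10, and likewise for blue, so P[monochromatic] = 2·(1/2)^10 = 2^{1 − 10} = 1/512.
By linearity: E[X] = C(13, 5) · 2^{1 − 10} = 1287 · 1/512 = 1287/512.
Numerically: E[X] ≈ 2.51367.

E[X] = C(13,5)·2^(1−C(5,2)) = 1287/512 ≈ 2.51367.


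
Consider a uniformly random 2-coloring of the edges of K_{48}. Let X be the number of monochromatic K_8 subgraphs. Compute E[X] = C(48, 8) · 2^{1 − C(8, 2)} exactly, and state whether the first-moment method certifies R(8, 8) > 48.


E[X] = C(48, 8) · 2^{1 − 28} = 377348994 · 2^{−27} = 377348994/134217728.
As a reduced fraction: E[X] = 188674497/67108864 ≈ 2.8114691.
Is E[X] < 1? NO.
Since E[X] ≥ 1, the first-moment bound is inconclusive at n = 48; it does NOT by itself certify R(8, 8) > 48.

E[X] = 188674497/67108864 ≈ 2.8114691; E[X] ≥ 1; first-moment method inconclusive here.


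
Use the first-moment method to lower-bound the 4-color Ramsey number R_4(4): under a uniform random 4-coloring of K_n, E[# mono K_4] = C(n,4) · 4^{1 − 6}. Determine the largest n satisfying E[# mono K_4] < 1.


We need C(n, 4) · 4^{1 − 6} < 1, i.e. C(n, 4) < 4^{6 − 1} = 1024.
Check values of n near the boundary:
  n = 9: C(9, 4) = 126; 126 < 1024? YES
  n = 10: C(10, 4) = 210; 210 < 1024? YES
  n = 11: C(11, 4) = 330; 330 < 1024? YES
  n = 12: C(12, 4) = 495; 495 < 1024? YES
  n = 13: C(13, 4) = 715; 715 < 1024? YES
  n = 14: C(14, 4) = 1001; 1001 < 1024? YES
  n = 15: C(15, 4) = 1365; 1365 < 1024? NO
  n = 16: C(16, 4) = 1820; 1820 < 1024? NO
The largest n with C(n, 4) < 1024 is n = 14 (where E[X] = 1001/1024 ≈ 0.9775). Hence R_4(4) > 14, i.e. R_4(4) ≥ 15.

Largest n = 14; hence R_4(4) > 14.


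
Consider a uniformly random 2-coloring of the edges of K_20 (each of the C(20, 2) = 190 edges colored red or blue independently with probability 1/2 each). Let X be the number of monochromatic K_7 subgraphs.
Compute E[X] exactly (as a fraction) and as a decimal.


Let X = Σ_S X_S over the C(20, 7) = 77520 subsets S of size 7, where X_S = 1 if the K_7 on S is monochromatic.
For a fixed S, the K_7 on S has C(7, 2) = 21 edges. P[all 21 edges red] = (1/2)^21, and likewise for blue, so P[monochromatic] = 2·(1/2)^21 = 2^{1 − 21} = 1/1048576.
Summing: E[X] = C(20, 7) · 2^{1 − 21} = 77520 · 1/1048576 = 4845/65536.
Numerically: E[X] ≈ 0.0739.

E[X] = C(20,7)·2^(1−C(7,2)) = 4845/65536 ≈ 0.0739.


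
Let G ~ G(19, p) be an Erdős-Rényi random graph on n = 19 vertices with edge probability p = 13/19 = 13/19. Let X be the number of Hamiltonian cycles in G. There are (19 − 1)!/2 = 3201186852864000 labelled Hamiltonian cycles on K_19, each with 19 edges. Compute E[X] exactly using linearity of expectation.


K_19 has (19 − 1)!/2 = 3201186852864000 labelled Hamiltonian cycles.
For each such Hamiltonian cycle H, let X_H = 1 if all 19 edges of H are present in G. Then P[X_H = 1] = p^{19} = (13/19)^{19} = 1461920290375446110677/1978419655660313589123979.
By linearity: E[X] = Σ_H E[X_H] = 3201186852864000 · p^{19} = 3201186852864000 · 1461920290375446110677/1978419655660313589123979 = 4679880013484999364018134658428928000/1978419655660313589123979.
Numerically: E[X] ≈ 2.37e+12.

E[X] = 3201186852864000 · (13/19)^{19} = 4679880013484999364018134658428928000/1978419655660313589123979 ≈ 2.37e+12.


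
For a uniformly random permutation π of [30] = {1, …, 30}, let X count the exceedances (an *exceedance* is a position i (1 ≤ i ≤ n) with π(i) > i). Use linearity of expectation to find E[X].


Write X = Σ_{i=1}^{30} X_i, where X_i = 1_{π(i) > i}.
For each fixed i, π(i) is uniform over {1, …, 30} (marginal of a uniform permutation), so P[π(i) > i] = (n − i)/n. Summing: Σ_{i=1}^{30} (n − i)/n = (0 + 1 + … + 29)/30 = 30(30 − 1)/(2·30) = (30 − 1)/2.
Hence E[X] = Σ_{i=1}^{30} (30 − i)/30 = 29/2 ≈ 14.500.

E[X] = 29/2 = 14.500.


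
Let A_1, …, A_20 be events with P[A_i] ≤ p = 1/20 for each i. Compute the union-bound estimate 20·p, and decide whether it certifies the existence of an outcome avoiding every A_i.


Union bound: P[∪_{i=1}^{20} A_i] ≤ Σ_i P[A_i] ≤ 20·p = 20·(1/20) = 1.
Numerically: 1 ≈ 1.00000.
Is 1 < 1? NO.
Since the bound 1 is ≥ 1, the union bound is uninformative here; it does NOT by itself certify existence.

20·p = 1 ≈ 1.00000; existence NOT certified by the union bound.


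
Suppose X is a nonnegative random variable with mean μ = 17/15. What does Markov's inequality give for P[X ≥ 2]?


μ = E[X] = 17/15, a = 2.
Markov: P[X ≥ 2] ≤ μ/a = (17/15)/2 = 17/30.
Numerically: ≈ 0.56667.
(Since a = 2 > μ = 1.13333, the bound 17/30 is < 1 and informative.)

P[X ≥ 2] ≤ 17/30 ≈ 0.56667.


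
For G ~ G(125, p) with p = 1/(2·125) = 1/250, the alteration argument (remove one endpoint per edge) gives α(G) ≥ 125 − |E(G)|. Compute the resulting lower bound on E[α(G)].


E[|E(G)|] = C(125, 2)·p = 7750 · (1/250) = 31.
E[α(G)] ≥ n − E[|E(G)|] = 125 − 31 = 94.
Numerically: ≈ 94.000.
(This is only a lower bound; the true E[α(G)] may be larger.)

E[α(G)] ≥ 94 ≈ 94.000.


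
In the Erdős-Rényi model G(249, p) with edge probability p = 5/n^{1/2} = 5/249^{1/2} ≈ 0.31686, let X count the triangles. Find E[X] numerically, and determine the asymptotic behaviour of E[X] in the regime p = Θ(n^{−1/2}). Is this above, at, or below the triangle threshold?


Number of potential triangles: C(249, 3) = 2542124.
Each occurs with probability p³ ≈ (0.31686)³ ≈ 3.1813466e-02.
By linearity: E[X] = C(249, 3)·p³ ≈ 2542124 · 3.1813466e-02 ≈ 80873.77644.
Since α = 1/2 < 1, p = c/n^{1/2} ≫ 1/n is above the triangle threshold p ~ 1/n. Asymptotically E[X] ~ (c³/6)·n^{3(1−α)} = (5³/6)·n^{1.5} → ∞; triangles are abundant w.h.p.

E[X] ≈ 80873.77644; in regime p = Θ(1/n^{1/2}) E[X] diverges (above the triangle threshold p ~ 1/n).


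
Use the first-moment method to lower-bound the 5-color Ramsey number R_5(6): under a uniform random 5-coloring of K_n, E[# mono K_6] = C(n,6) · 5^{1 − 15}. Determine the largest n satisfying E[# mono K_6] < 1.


We need C(n, 6) · 5^{1 − 15} < 1, i.e. C(n, 6) < 5^{15 − 1} = 6103515625.
Check values of n near the boundary:
  n = 129: C(129, 6) = 5688177600; 5688177600 < 6103515625? YES
  n = 130: C(130, 6) = 5963412000; 5963412000 < 6103515625? YES
  n = 131: C(131, 6) = 6249655776; 6249655776 < 6103515625? NO
  n = 132: C(132, 6) = 6547258432; 6547258432 < 6103515625? NO
The largest n with C(n, 6) < 6103515625 is n = 130 (where E[X] = 47707296/48828125 ≈ 0.977045). Hence R_5(6) > 130, i.e. R_5(6) ≥ 131.

Largest n = 130; hence R_5(6) > 130.


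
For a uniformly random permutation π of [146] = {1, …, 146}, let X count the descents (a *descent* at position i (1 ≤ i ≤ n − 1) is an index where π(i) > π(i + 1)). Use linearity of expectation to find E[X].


Write X = Σ X_I over i = 1, …, 145, with X_I the indicator of one descent.
There are 145 indicators.
For each fixed i, the pair (π(i), π(i+1)) is a uniformly random ordered pair of distinct values from {1, …, 146}; by symmetry P[π(i) > π(i+1)] = 1/2.
By linearity: E[X] = 145 · (1/2) = (146 − 1) · (1/2) = 145/2 ≈ 72.50000.

E[X] = 145/2 = 72.50000.


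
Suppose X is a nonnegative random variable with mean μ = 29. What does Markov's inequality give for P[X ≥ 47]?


μ = E[X] = 29, a = 47.
Markov: P[X ≥ 47] ≤ μ/a = (29)/47 = 29/47.
Numerically: ≈ 0.6170.
(Since a = 47 > μ = 29.0000, the bound 29/47 is < 1 and informative.)

P[X ≥ 47] ≤ 29/47 ≈ 0.6170.


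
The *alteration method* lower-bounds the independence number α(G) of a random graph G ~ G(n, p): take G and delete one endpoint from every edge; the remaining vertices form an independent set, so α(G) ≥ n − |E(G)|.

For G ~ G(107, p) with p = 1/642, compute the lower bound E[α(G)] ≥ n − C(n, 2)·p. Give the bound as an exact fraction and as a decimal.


E[|E(G)|] = C(107, 2)·p = 5671 · (1/642) = 53/6.
E[α(G)] ≥ n − E[|E(G)|] = 107 − 53/6 = 589/6.
Numerically: ≈ 98.16667.
(This is only a lower bound; the true E[α(G)] may be larger.)

E[α(G)] ≥ 589/6 ≈ 98.16667.


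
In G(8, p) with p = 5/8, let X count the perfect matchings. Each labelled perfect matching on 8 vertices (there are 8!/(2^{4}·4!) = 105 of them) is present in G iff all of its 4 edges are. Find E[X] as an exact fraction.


K_8 has 8!/(2^{4}·4!) = 105 labelled perfect matchings.
For each such perfect matching H, let X_H = 1 if all 4 edges of H are present in G. Then P[X_H = 1] = p^{4} = (5/8)^{4} = 625/4096.
By linearity: E[X] = Σ_H E[X_H] = 105 · p^{4} = 105 · 625/4096 = 65625/4096.
Numerically: E[X] ≈ 16.0217.

E[X] = 105 · (5/8)^{4} = 65625/4096 ≈ 16.0217.


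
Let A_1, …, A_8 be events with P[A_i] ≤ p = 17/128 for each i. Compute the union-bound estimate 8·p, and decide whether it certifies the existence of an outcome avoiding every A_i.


Union bound: P[∪_{i=1}^{8} A_i] ≤ Σ_i P[A_i] ≤ 8·p = 8·(17/128) = 17/16.
Numerically: 17/16 ≈ 1.0625.
Is 17/16 < 1? NO.
Since the bound 17/16 is ≥ 1, the union bound is uninformative here; it does NOT by itself certify existence.

8·p = 17/16 ≈ 1.0625; existence NOT certified by the union bound.


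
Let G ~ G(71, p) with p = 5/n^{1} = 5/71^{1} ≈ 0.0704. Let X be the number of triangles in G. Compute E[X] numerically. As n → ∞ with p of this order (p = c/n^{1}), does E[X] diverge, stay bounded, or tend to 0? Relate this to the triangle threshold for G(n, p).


Number of potential triangles: C(71, 3) = 57155.
Each occurs with probability p³ ≈ (0.0704)³ ≈ 3.49249e-04.
By linearity: E[X] = C(71, 3)·p³ ≈ 57155 · 3.49249e-04 ≈ 19.961.
Here α = 1, so p = 5/n is exactly at the triangle threshold p ~ 1/n. Asymptotically E[X] → c³/6 = 5³/6 = 125/6 ≈ 20.833, a bounded constant. In this regime the triangle count is asymptotically Poisson(c³/6).

E[X] ≈ 19.961; in regime p = Θ(1/n^{1}) E[X] stays bounded (at the triangle threshold p ~ 1/n).


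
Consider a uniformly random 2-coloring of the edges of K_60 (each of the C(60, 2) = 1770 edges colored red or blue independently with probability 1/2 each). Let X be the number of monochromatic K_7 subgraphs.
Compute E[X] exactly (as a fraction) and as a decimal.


Let X = Σ_S X_S over the C(60, 7) = 386206920 subsets S of size 7, where X_S = 1 if the K_7 on S is monochromatic.
For a fixed S, the K_7 on S has C(7, 2) = 21 edges. P[all 21 edges red] = (1/2)^21, and likewise for blue, so P[monochromatic] = 2·(1/2)^21 = 2^{1 − 21} = 1/1048576.
Summing: E[X] = C(60, 7) · 2^{1 − 21} = 386206920 · 1/1048576 = 48275865/131072.
Numerically: E[X] ≈ 368.3156.

E[X] = C(60,7)·2^(1−C(7,2)) = 48275865/131072 ≈ 368.3156.


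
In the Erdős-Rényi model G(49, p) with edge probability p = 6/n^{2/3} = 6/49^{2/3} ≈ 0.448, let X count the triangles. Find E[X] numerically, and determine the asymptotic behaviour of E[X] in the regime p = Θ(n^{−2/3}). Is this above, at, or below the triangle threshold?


Number of potential triangles: C(49, 3) = 18424.
Each occurs with probability p³ ≈ (0.448)³ ≈ 8.99625e-02.
By linearity: E[X] = C(49, 3)·p³ ≈ 18424 · 8.99625e-02 ≈ 1657.469.
Since α = 2/3 < 1, p = c/n^{2/3} ≫ 1/n is above the triangle threshold p ~ 1/n. Asymptotically E[X] ~ (c³/6)·n^{3(1−α)} = (6³/6)·n^{1} → ∞; triangles are abundant w.h.p.

E[X] ≈ 1657.469; in regime p = Θ(1/n^{2/3}) E[X] diverges (above the triangle threshold p ~ 1/n).


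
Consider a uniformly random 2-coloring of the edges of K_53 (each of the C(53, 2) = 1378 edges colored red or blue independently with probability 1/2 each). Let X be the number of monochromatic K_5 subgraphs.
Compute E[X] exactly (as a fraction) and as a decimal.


Let X = Σ_S X_S over the C(53, 5) = 2869685 subsets S of size 5, where X_S = 1 if the K_5 on S is monochromatic.
For a fixed S, the K_5 on S has C(5, 2) = 10 edges. P[all 10 edges red] = (1/2)^10, and likewise for blue, so P[monochromatic] = 2·(1/2)^10 = 2^{1 − 10} = 1/512.
By linearity: E[X] = C(53, 5) · 2^{1 − 10} = 2869685 · 1/512 = 2869685/512.
Numerically: E[X] ≈ 5604.8535.

E[X] = C(53,5)·2^(1−C(5,2)) = 2869685/512 ≈ 5604.8535.


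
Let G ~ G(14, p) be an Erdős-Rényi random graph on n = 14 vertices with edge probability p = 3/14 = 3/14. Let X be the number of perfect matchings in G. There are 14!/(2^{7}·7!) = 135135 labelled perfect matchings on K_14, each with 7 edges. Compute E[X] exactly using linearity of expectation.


K_14 has 14!/(2^{7}·7!) = 135135 labelled perfect matchings.
For each such perfect matching H, let X_H = 1 if all 7 edges of H are present in G. Then P[X_H = 1] = p^{7} = (3/14)^{7} = 2187/105413504.
By linearity: E[X] = Σ_H E[X_H] = 135135 · p^{7} = 135135 · 2187/105413504 = 42220035/15059072.
Numerically: E[X] ≈ 2.804.

E[X] = 135135 · (3/14)^{7} = 42220035/15059072 ≈ 2.804.


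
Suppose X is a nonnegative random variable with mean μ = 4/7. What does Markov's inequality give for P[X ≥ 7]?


μ = E[X] = 4/7, a = 7.
Markov: P[X ≥ 7] ≤ μ/a = (4/7)/7 = 4/49.
Numerically: ≈ 0.08163.
(Since a = 7 > μ = 0.57143, the bound 4/49 is < 1 and informative.)

P[X ≥ 7] ≤ 4/49 ≈ 0.08163.


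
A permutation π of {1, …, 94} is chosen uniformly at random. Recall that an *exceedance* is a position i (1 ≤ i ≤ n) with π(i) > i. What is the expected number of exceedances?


Write X = Σ_{i=1}^{94} X_i, where X_i = 1_{π(i) > i}.
For each fixed i, π(i) is uniform over {1, …, 94} (marginal of a uniform permutation), so P[π(i) > i] = (n − i)/n. Summing: Σ_{i=1}^{94} (n − i)/n = (0 + 1 + … + 93)/94 = 94(94 − 1)/(2·94) = (94 − 1)/2.
Hence E[X] = Σ_{i=1}^{94} (94 − i)/94 = 93/2 ≈ 46.500000.

E[X] = 93/2 = 46.500000.


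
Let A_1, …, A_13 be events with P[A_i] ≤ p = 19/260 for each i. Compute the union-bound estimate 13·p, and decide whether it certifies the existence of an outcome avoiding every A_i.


Union bound: P[∪_{i=1}^{13} A_i] ≤ Σ_i P[A_i] ≤ 13·p = 13·(19/260) = 19/20.
Numerically: 19/20 ≈ 0.950.
Is 19/20 < 1? YES.
Since P[∪ A_i] ≤ 19/20 < 1, the complement has P[∩ A_i^c] ≥ 1 − 19/20 = 1/20 > 0, so some outcome avoids every A_i.

13·p = 19/20 ≈ 0.950; existence CERTIFIED by the union bound.


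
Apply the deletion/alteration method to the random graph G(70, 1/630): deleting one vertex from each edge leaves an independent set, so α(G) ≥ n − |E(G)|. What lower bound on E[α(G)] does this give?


E[|E(G)|] = C(70, 2)·p = 2415 · (1/630) = 23/6.
E[α(G)] ≥ n − E[|E(G)|] = 70 − 23/6 = 397/6.
Numerically: ≈ 66.166667.
(This is only a lower bound; the true E[α(G)] may be larger.)

E[α(G)] ≥ 397/6 ≈ 66.166667.


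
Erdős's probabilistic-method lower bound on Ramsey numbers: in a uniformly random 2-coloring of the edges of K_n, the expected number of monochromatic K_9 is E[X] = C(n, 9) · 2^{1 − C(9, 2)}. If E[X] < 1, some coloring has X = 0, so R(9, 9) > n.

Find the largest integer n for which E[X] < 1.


We need C(n, 9) · 2^{1 − 36} < 1, i.e. C(n, 9) < 2^{36 − 1} = 34359738368.
Check values of n near the boundary:
  n = 63: C(63, 9) = 23667689815; 23667689815 < 34359738368? YES
  n = 64: C(64, 9) = 27540584512; 27540584512 < 34359738368? YES
  n = 65: C(65, 9) = 31966749880; 31966749880 < 34359738368? YES
  n = 66: C(66, 9) = 37014131440; 37014131440 < 34359738368? NO
  n = 67: C(67, 9) = 42757703560; 42757703560 < 34359738368? NO
  n = 68: C(68, 9) = 49280065120; 49280065120 < 34359738368? NO
The largest n with C(n, 9) < 34359738368 is n = 65 (where E[X] = 3995843735/4294967296 ≈ 0.9304). Hence R(9, 9) > 65, i.e. R(9, 9) ≥ 66.

Largest n = 65; hence R(9, 9) > 65.


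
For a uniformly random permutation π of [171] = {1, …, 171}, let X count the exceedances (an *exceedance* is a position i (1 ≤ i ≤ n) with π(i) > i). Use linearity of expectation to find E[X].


Write X = Σ_{i=1}^{171} X_i, where X_i = 1_{π(i) > i}.
For each fixed i, π(i) is uniform over {1, …, 171} (marginal of a uniform permutation), so P[π(i) > i] = (n − i)/n. Summing: Σ_{i=1}^{171} (n − i)/n = (0 + 1 + … + 170)/171 = 171(171 − 1)/(2·171) = (171 − 1)/2.
Hence E[X] = Σ_{i=1}^{171} (171 − i)/171 = 85 ≈ 85.00000.

E[X] = 85 = 85.00000.


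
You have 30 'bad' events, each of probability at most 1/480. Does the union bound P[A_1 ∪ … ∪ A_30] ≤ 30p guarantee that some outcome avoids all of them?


Union bound: P[∪_{i=1}^{30} A_i] ≤ Σ_i P[A_i] ≤ 30·p = 30·(1/480) = 1/16.
Numerically: 1/16 ≈ 0.0625000.
Is 1/16 < 1? YES.
Since P[∪ A_i] ≤ 1/16 < 1, the complement has P[∩ A_i^c] ≥ 1 − 1/16 = 15/16 > 0, so some outcome avoids every A_i.

30·p = 1/16 ≈ 0.0625000; existence CERTIFIED by the union bound.


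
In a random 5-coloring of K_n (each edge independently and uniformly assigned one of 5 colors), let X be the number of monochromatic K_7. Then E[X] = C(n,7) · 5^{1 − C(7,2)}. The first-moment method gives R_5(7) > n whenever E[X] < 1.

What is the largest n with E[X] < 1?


We need C(n, 7) · 5^{1 − 21} < 1, i.e. C(n, 7) < 5^{21 − 1} = 95367431640625.
Check values of n near the boundary:
  n = 333: C(333, 7) = 84549532139028; 84549532139028 < 95367431640625? YES
  n = 334: C(334, 7) = 86359460961576; 86359460961576 < 95367431640625? YES
  n = 335: C(335, 7) = 88202498238195; 88202498238195 < 95367431640625? YES
  n = 336: C(336, 7) = 90079147136880; 90079147136880 < 95367431640625? YES
  n = 337: C(337, 7) = 91989916924632; 91989916924632 < 95367431640625? YES
  n = 338: C(338, 7) = 93935323022736; 93935323022736 < 95367431640625? YES
  n = 339: C(339, 7) = 95915887062372; 95915887062372 < 95367431640625? NO
  n = 340: C(340, 7) = 97932136940560; 97932136940560 < 95367431640625? NO
The largest n with C(n, 7) < 95367431640625 is n = 338 (where E[X] = 93935323022736/95367431640625 ≈ 0.985). Hence R_5(7) > 338, i.e. R_5(7) ≥ 339.

Largest n = 338; hence R_5(7) > 338.
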